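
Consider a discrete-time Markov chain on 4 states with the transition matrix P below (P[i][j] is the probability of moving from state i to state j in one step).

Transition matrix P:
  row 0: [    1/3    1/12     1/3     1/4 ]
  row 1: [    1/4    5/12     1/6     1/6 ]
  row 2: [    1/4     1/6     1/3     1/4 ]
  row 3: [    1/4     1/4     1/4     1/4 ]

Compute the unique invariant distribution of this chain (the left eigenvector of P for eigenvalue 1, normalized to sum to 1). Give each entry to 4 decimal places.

Balance equations π_j = Σ_i π_i·P[i][j]:
  π_0 = 1/3·π_0 + 1/4·π_1 + 1/4·π_2 + 1/4·π_3
  π_1 = 1/12·π_0 + 5/12·π_1 + 1/6·π_2 + 1/4·π_3
  π_2 = 1/3·π_0 + 1/6·π_1 + 1/3·π_2 + 1/4·π_3
  normalize: π_0 + π_1 + π_2 + π_3 = 1
Solving the linear system gives exactly π = [3/11, 261/1199, 333/1199, 278/1199].

π = [0.2727, 0.2177, 0.2777, 0.2319]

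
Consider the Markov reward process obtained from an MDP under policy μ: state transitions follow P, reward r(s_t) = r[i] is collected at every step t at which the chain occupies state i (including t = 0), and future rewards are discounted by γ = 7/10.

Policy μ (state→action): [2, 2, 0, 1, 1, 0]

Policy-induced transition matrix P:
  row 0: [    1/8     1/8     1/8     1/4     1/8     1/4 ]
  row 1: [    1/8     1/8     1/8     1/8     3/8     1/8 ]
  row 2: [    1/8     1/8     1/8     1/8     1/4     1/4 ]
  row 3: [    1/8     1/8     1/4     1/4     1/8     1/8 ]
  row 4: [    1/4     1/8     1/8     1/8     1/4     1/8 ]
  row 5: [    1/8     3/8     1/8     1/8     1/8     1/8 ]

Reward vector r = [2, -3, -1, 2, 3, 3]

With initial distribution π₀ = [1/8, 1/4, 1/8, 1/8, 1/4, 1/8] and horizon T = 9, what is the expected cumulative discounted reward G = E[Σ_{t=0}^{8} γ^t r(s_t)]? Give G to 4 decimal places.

t=0: π = [0.1250, 0.2500, 0.1250, 0.1250, 0.2500, 0.1250], E[r] = 0.7500, γ^t·E[r] = 0.750000, running G = 0.750000
t=1: π = [0.1563, 0.1563, 0.1406, 0.1563, 0.2344, 0.1563], E[r] = 1.1875, γ^t·E[r] = 0.831250, running G = 1.581250
t=2: π = [0.1543, 0.1641, 0.1445, 0.1641, 0.2109, 0.1621], E[r] = 1.1191, γ^t·E[r] = 0.548379, running G = 2.129629
t=3: π = [0.1514, 0.1655, 0.1455, 0.1648, 0.2104, 0.1624], E[r] = 1.1086, γ^t·E[r] = 0.380264, running G = 2.509893
t=4: π = [0.1513, 0.1656, 0.1456, 0.1645, 0.2109, 0.1621], E[r] = 1.1082, γ^t·E[r] = 0.266090, running G = 2.775983
t=5: π = [0.1514, 0.1655, 0.1456, 0.1645, 0.2110, 0.1621], E[r] = 1.1087, γ^t·E[r] = 0.186346, running G = 2.962329
t=6: π = [0.1514, 0.1655, 0.1456, 0.1645, 0.2109, 0.1621], E[r] = 1.1087, γ^t·E[r] = 0.130442, running G = 3.092771
t=7: π = [0.1514, 0.1655, 0.1456, 0.1645, 0.2109, 0.1621], E[r] = 1.1087, γ^t·E[r] = 0.091309, running G = 3.184080
t=8: π = [0.1514, 0.1655, 0.1456, 0.1645, 0.2109, 0.1621], E[r] = 1.1087, γ^t·E[r] = 0.063916, running G = 3.247997

G = 3.2480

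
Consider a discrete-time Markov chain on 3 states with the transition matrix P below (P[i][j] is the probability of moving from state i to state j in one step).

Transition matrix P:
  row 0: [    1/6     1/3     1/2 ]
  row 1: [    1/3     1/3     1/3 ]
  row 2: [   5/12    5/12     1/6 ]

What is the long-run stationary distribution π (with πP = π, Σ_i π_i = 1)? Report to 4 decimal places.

π = [0.3093, 0.3608, 0.3299]

Balance equations π_j = Σ_i π_i·P[i][j]:
  π_0 = 1/6·π_0 + 1/3·π_1 + 5/12·π_2
  π_1 = 1/3·π_0 + 1/3·π_1 + 5/12·π_2
  normalize: π_0 + π_1 + π_2 = 1
Solving the linear system gives exactly π = [30/97, 35/97, 32/97].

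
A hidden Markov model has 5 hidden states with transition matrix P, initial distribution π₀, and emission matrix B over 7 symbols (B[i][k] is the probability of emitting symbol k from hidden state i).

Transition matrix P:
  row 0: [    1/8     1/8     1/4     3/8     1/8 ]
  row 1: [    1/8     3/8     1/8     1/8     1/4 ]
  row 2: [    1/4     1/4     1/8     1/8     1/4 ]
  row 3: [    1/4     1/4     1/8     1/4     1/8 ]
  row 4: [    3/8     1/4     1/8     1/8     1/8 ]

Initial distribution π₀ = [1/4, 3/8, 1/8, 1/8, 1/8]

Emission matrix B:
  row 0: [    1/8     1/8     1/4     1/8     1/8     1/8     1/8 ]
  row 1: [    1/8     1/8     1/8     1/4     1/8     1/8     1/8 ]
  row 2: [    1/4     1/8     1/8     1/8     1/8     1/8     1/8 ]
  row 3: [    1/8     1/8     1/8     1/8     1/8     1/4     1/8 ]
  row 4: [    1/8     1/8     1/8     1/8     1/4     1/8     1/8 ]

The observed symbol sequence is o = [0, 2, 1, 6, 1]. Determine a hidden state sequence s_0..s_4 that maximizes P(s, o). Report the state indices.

path = [1, 1, 1, 1, 1]

t=0: δ = [3.125e-02, 4.688e-02, 3.125e-02, 1.562e-02, 1.562e-02]  (obs o_0=0)
t=1: δ = [1.953e-03, 2.197e-03, 9.766e-04, 1.465e-03, 1.465e-03]  ψ = [2, 1, 0, 0, 1]  (obs o_1=2)
t=2: δ = [6.866e-05, 1.030e-04, 6.104e-05, 9.155e-05, 6.866e-05]  ψ = [4, 1, 0, 0, 1]  (obs o_2=1)
t=3: δ = [3.219e-06, 4.828e-06, 2.146e-06, 3.219e-06, 3.219e-06]  ψ = [4, 1, 0, 0, 1]  (obs o_3=6)
t=4: δ = [1.509e-07, 2.263e-07, 1.006e-07, 1.509e-07, 1.509e-07]  ψ = [4, 1, 0, 0, 1]  (obs o_4=1)
backtrack: best end state = 1; path = [1, 1, 1, 1, 1]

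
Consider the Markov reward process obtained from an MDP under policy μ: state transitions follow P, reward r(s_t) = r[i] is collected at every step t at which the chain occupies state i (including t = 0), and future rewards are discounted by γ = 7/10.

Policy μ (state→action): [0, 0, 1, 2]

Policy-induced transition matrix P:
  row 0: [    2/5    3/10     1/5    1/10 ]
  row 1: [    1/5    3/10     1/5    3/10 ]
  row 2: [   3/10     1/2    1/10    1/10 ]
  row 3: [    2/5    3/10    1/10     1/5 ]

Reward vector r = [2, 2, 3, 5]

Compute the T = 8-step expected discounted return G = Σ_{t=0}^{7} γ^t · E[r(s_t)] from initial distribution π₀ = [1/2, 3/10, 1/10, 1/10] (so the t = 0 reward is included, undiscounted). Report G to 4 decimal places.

t=0: π = [0.5000, 0.3000, 0.1000, 0.1000], E[r] = 2.4000, γ^t·E[r] = 2.400000, running G = 2.400000
t=1: π = [0.3300, 0.3200, 0.1800, 0.1700], E[r] = 2.6900, γ^t·E[r] = 1.883000, running G = 4.283000
t=2: π = [0.3180, 0.3360, 0.1650, 0.1810], E[r] = 2.7080, γ^t·E[r] = 1.326920, running G = 5.609920
t=3: π = [0.3163, 0.3330, 0.1654, 0.1853], E[r] = 2.7213, γ^t·E[r] = 0.933406, running G = 6.543326
t=4: π = [0.3169, 0.3331, 0.1649, 0.1851], E[r] = 2.7203, γ^t·E[r] = 0.653149, running G = 7.196475
t=5: π = [0.3169, 0.3330, 0.1650, 0.1851], E[r] = 2.7204, γ^t·E[r] = 0.457214, running G = 7.653689
t=6: π = [0.3169, 0.3330, 0.1650, 0.1851], E[r] = 2.7203, γ^t·E[r] = 0.320043, running G = 7.973732
t=7: π = [0.3169, 0.3330, 0.1650, 0.1851], E[r] = 2.7203, γ^t·E[r] = 0.224030, running G = 8.197762

G = 8.1978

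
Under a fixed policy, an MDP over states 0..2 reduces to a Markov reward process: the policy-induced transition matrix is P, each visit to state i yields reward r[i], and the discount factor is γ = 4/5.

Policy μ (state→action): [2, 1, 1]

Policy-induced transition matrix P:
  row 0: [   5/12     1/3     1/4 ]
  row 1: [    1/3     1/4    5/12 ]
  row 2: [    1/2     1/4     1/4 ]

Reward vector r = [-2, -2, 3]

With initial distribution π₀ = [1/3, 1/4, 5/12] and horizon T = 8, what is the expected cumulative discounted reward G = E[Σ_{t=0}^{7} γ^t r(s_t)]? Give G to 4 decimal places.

G = -1.5638

t=0: π = [0.3333, 0.2500, 0.4167], E[r] = 0.0833, γ^t·E[r] = 0.083333, running G = 0.083333
t=1: π = [0.4306, 0.2778, 0.2917], E[r] = -0.5417, γ^t·E[r] = -0.433333, running G = -0.350000
t=2: π = [0.4178, 0.2859, 0.2963], E[r] = -0.5185, γ^t·E[r] = -0.331852, running G = -0.681852
t=3: π = [0.4175, 0.2848, 0.2976], E[r] = -0.5118, γ^t·E[r] = -0.262025, running G = -0.943877
t=4: π = [0.4177, 0.2848, 0.2975], E[r] = -0.5127, γ^t·E[r] = -0.209982, running G = -1.153858
t=5: π = [0.4177, 0.2848, 0.2975], E[r] = -0.5127, γ^t·E[r] = -0.167992, running G = -1.321851
t=6: π = [0.4177, 0.2848, 0.2975], E[r] = -0.5127, γ^t·E[r] = -0.134390, running G = -1.456241
t=7: π = [0.4177, 0.2848, 0.2975], E[r] = -0.5127, γ^t·E[r] = -0.107512, running G = -1.563753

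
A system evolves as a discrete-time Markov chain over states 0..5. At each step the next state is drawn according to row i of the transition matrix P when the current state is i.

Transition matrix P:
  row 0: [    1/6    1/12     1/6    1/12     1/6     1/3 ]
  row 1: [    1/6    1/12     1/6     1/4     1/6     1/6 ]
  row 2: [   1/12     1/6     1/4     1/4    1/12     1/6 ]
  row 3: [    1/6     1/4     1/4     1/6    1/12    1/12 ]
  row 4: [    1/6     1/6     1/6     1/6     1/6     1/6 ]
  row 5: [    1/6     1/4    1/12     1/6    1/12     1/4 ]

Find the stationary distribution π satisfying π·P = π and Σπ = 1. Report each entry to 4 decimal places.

Balance equations π_j = Σ_i π_i·P[i][j]:
  π_0 = 1/6·π_0 + 1/6·π_1 + 1/12·π_2 + 1/6·π_3 + 1/6·π_4 + 1/6·π_5
  π_1 = 1/12·π_0 + 1/12·π_1 + 1/6·π_2 + 1/4·π_3 + 1/6·π_4 + 1/4·π_5
  π_2 = 1/6·π_0 + 1/6·π_1 + 1/4·π_2 + 1/4·π_3 + 1/6·π_4 + 1/12·π_5
  π_3 = 1/12·π_0 + 1/4·π_1 + 1/4·π_2 + 1/6·π_3 + 1/6·π_4 + 1/6·π_5
  π_4 = 1/6·π_0 + 1/6·π_1 + 1/12·π_2 + 1/12·π_3 + 1/6·π_4 + 1/12·π_5
  normalize: π_0 + π_1 + π_2 + π_3 + π_4 + π_5 = 1
Solving the linear system gives exactly π = [8445/55711, 9533/55711, 10082/55711, 10216/55711, 6699/55711, 10736/55711].

π = [0.1516, 0.1711, 0.1810, 0.1834, 0.1202, 0.1927]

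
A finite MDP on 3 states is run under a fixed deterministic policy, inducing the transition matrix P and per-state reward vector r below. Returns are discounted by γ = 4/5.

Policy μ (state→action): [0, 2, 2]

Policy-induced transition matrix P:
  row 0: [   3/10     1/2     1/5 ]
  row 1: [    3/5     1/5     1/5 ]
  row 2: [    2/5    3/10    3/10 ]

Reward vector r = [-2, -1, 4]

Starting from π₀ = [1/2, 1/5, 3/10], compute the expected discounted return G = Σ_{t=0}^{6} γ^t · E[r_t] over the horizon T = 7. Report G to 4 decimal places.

t=0: π = [0.5000, 0.2000, 0.3000], E[r] = 0.0000, γ^t·E[r] = 0.000000, running G = 0.000000
t=1: π = [0.3900, 0.3800, 0.2300], E[r] = -0.2400, γ^t·E[r] = -0.192000, running G = -0.192000
t=2: π = [0.4370, 0.3400, 0.2230], E[r] = -0.3220, γ^t·E[r] = -0.206080, running G = -0.398080
t=3: π = [0.4243, 0.3534, 0.2223], E[r] = -0.3128, γ^t·E[r] = -0.160154, running G = -0.558234
t=4: π = [0.4283, 0.3495, 0.2222], E[r] = -0.3171, γ^t·E[r] = -0.129884, running G = -0.688118
t=5: π = [0.4271, 0.3507, 0.2222], E[r] = -0.3160, γ^t·E[r] = -0.103535, running G = -0.791653
t=6: π = [0.4274, 0.3503, 0.2222], E[r] = -0.3163, γ^t·E[r] = -0.082921, running G = -0.874574

G = -0.8746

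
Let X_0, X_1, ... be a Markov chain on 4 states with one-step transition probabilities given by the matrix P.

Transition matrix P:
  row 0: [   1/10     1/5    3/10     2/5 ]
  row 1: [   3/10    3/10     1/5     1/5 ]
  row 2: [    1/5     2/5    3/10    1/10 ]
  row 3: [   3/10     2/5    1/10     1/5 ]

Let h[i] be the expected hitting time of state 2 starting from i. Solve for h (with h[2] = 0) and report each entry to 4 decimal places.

h = [4.6667, 5.0000, 0.0000, 5.5000]

First-step conditioning: h[2] = 0; for i ≠ 2, h[i] = 1 + Σ_k P[i][k]·h[k].
  h[0] = 1 + 1/10·h[0] + 1/5·h[1] + 2/5·h[3]
  h[1] = 1 + 3/10·h[0] + 3/10·h[1] + 1/5·h[3]
  h[3] = 1 + 3/10·h[0] + 2/5·h[1] + 1/5·h[3]
Solving the 3×3 linear system over states ≠ 2 gives exactly h = [14/3, 5, 0, 11/2] (h[2] = 0 is the target).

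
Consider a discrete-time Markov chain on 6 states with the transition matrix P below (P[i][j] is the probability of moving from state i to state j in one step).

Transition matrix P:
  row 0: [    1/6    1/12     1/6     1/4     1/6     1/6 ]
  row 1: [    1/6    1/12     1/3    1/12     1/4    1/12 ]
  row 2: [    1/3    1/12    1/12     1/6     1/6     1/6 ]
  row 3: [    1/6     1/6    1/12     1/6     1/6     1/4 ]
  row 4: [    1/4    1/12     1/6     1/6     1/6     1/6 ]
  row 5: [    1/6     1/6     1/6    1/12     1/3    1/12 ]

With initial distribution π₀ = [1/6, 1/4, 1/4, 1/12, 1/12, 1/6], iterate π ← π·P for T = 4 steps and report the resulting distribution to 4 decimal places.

t=0: π = [0.1667, 0.2500, 0.2500, 0.0833, 0.0833, 0.1667]
t=1: π = [0.2153, 0.1042, 0.1806, 0.1458, 0.2153, 0.1389]
t=2: π = [0.2147, 0.1071, 0.1568, 0.1644, 0.1985, 0.1586]
t=3: π = [0.2093, 0.1102, 0.1577, 0.1624, 0.2020, 0.1582]
t=4: π = [0.2098, 0.1101, 0.1584, 0.1617, 0.2022, 0.1578]

π = [0.2098, 0.1101, 0.1584, 0.1617, 0.2022, 0.1578]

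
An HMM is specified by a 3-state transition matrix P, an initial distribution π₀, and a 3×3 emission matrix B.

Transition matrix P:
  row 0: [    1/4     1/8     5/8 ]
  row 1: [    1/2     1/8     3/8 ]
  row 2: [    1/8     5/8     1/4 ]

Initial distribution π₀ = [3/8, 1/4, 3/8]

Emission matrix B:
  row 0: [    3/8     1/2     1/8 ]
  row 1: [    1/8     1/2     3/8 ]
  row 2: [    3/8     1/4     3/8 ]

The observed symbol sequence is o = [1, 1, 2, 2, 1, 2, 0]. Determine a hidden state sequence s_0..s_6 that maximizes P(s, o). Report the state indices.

t=0: δ = [1.875e-01, 1.250e-01, 9.375e-02]  (obs o_0=1)
t=1: δ = [3.125e-02, 2.930e-02, 2.930e-02]  ψ = [1, 2, 0]  (obs o_1=1)
t=2: δ = [1.831e-03, 6.866e-03, 7.324e-03]  ψ = [1, 2, 0]  (obs o_2=2)
t=3: δ = [4.292e-04, 1.717e-03, 9.656e-04]  ψ = [1, 2, 1]  (obs o_3=2)
t=4: δ = [4.292e-04, 3.017e-04, 1.609e-04]  ψ = [1, 2, 1]  (obs o_4=1)
t=5: δ = [1.886e-05, 3.772e-05, 1.006e-04]  ψ = [1, 2, 0]  (obs o_5=2)
t=6: δ = [7.072e-06, 7.858e-06, 9.430e-06]  ψ = [1, 2, 2]  (obs o_6=0)
backtrack: best end state = 2; path = [1, 0, 2, 1, 0, 2, 2]

path = [1, 0, 2, 1, 0, 2, 2]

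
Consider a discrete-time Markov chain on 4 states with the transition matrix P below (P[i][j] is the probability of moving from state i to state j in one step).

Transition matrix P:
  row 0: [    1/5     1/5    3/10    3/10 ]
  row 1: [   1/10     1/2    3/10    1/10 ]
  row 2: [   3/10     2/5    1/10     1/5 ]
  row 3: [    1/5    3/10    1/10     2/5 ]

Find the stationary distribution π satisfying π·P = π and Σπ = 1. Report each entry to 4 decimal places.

Balance equations π_j = Σ_i π_i·P[i][j]:
  π_0 = 1/5·π_0 + 1/10·π_1 + 3/10·π_2 + 1/5·π_3
  π_1 = 1/5·π_0 + 1/2·π_1 + 2/5·π_2 + 3/10·π_3
  π_2 = 3/10·π_0 + 3/10·π_1 + 1/10·π_2 + 1/10·π_3
  normalize: π_0 + π_1 + π_2 + π_3 = 1
Solving the linear system gives exactly π = [139/758, 287/758, 161/758, 171/758].

π = [0.1834, 0.3786, 0.2124, 0.2256]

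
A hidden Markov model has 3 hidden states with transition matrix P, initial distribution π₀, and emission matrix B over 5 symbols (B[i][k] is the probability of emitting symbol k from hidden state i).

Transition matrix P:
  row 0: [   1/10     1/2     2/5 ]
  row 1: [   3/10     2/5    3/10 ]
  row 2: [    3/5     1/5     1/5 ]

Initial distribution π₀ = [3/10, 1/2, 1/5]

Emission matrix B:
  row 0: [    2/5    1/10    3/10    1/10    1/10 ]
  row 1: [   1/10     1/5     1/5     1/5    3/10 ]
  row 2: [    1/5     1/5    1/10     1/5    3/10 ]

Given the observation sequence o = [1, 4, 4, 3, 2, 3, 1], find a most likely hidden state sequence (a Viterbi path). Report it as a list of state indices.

t=0: δ = [3.000e-02, 1.000e-01, 4.000e-02]  (obs o_0=1)
t=1: δ = [3.000e-03, 1.200e-02, 9.000e-03]  ψ = [1, 1, 1]  (obs o_1=4)
t=2: δ = [5.400e-04, 1.440e-03, 1.080e-03]  ψ = [2, 1, 1]  (obs o_2=4)
t=3: δ = [6.480e-05, 1.152e-04, 8.640e-05]  ψ = [2, 1, 1]  (obs o_3=3)
t=4: δ = [1.555e-05, 9.216e-06, 3.456e-06]  ψ = [2, 1, 1]  (obs o_4=2)
t=5: δ = [2.765e-07, 1.555e-06, 1.244e-06]  ψ = [1, 0, 0]  (obs o_5=3)
t=6: δ = [7.465e-08, 1.244e-07, 9.331e-08]  ψ = [2, 1, 1]  (obs o_6=1)
backtrack: best end state = 1; path = [1, 1, 1, 2, 0, 1, 1]

path = [1, 1, 1, 2, 0, 1, 1]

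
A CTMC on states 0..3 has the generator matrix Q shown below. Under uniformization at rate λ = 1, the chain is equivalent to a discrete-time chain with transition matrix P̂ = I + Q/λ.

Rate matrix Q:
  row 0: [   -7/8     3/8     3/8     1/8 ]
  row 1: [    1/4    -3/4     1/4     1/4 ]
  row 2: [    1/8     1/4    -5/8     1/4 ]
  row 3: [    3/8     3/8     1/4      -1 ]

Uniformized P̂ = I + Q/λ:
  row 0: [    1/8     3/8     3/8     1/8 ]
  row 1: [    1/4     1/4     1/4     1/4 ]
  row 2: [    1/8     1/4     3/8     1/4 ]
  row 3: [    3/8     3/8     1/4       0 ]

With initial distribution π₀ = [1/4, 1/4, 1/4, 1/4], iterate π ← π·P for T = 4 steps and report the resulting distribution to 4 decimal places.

π = [0.2070, 0.2983, 0.3154, 0.1793]

t=0: π = [0.2500, 0.2500, 0.2500, 0.2500]
t=1: π = [0.2188, 0.3125, 0.3125, 0.1563]
t=2: π = [0.2031, 0.2969, 0.3164, 0.1836]
t=3: π = [0.2080, 0.2983, 0.3149, 0.1787]
t=4: π = [0.2070, 0.2983, 0.3154, 0.1793]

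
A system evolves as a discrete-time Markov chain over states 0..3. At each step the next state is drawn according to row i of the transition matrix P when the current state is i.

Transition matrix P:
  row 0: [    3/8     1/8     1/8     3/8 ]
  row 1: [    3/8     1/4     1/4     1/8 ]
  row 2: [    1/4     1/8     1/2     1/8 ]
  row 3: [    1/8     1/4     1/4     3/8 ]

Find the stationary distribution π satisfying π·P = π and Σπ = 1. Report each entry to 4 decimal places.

π = [0.2745, 0.1797, 0.2876, 0.2582]

Balance equations π_j = Σ_i π_i·P[i][j]:
  π_0 = 3/8·π_0 + 3/8·π_1 + 1/4·π_2 + 1/8·π_3
  π_1 = 1/8·π_0 + 1/4·π_1 + 1/8·π_2 + 1/4·π_3
  π_2 = 1/8·π_0 + 1/4·π_1 + 1/2·π_2 + 1/4·π_3
  normalize: π_0 + π_1 + π_2 + π_3 = 1
Solving the linear system gives exactly π = [14/51, 55/306, 44/153, 79/306].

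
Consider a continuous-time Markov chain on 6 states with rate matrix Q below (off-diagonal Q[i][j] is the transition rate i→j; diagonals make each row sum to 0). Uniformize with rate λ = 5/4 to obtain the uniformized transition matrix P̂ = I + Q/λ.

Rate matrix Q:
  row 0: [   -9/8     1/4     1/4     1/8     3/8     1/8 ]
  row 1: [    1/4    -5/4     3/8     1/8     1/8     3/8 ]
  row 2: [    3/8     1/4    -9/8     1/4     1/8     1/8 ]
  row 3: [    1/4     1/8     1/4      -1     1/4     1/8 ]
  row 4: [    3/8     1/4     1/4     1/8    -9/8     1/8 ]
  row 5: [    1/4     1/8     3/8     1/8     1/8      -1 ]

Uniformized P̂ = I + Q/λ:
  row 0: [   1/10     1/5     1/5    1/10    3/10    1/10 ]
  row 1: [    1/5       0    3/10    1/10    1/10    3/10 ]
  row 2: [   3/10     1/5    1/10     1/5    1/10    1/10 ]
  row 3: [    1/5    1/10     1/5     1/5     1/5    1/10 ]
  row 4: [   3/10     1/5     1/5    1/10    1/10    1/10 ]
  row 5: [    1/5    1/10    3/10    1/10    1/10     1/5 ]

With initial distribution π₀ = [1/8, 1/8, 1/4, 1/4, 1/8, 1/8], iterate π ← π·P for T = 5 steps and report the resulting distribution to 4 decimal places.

π = [0.2150, 0.1436, 0.2079, 0.1342, 0.1564, 0.1430]

t=0: π = [0.1250, 0.1250, 0.2500, 0.2500, 0.1250, 0.1250]
t=1: π = [0.2250, 0.1375, 0.2000, 0.1500, 0.1500, 0.1375]
t=2: π = [0.2125, 0.1438, 0.2075, 0.1350, 0.1600, 0.1413]
t=3: π = [0.2155, 0.1436, 0.2078, 0.1343, 0.1560, 0.1429]
t=4: π = [0.2148, 0.1436, 0.2079, 0.1342, 0.1565, 0.1430]
t=5: π = [0.2150, 0.1436, 0.2079, 0.1342, 0.1564, 0.1430]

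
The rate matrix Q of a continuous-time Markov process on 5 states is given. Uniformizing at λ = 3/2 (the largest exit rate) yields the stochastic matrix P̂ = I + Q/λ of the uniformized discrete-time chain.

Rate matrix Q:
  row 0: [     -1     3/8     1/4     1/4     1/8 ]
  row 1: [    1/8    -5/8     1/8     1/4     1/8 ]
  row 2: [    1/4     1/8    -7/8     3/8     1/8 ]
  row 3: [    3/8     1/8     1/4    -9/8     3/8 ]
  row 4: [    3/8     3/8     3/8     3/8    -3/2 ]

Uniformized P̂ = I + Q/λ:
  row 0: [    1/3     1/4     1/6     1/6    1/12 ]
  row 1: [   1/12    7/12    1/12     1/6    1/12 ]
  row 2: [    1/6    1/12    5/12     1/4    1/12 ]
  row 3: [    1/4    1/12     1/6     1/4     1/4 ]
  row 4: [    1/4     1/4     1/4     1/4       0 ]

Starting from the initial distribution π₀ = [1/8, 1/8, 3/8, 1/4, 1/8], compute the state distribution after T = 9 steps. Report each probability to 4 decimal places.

t=0: π = [0.1250, 0.1250, 0.3750, 0.2500, 0.1250]
t=1: π = [0.2083, 0.1875, 0.2604, 0.2292, 0.1146]
t=2: π = [0.2144, 0.2309, 0.2257, 0.2170, 0.1120]
t=3: π = [0.2106, 0.2532, 0.2132, 0.2129, 0.1102]
t=4: π = [0.2076, 0.2634, 0.2080, 0.2114, 0.1096]
t=5: π = [0.2061, 0.2679, 0.2059, 0.2108, 0.1094]
t=6: π = [0.2054, 0.2699, 0.2049, 0.2105, 0.1093]
t=7: π = [0.2051, 0.2707, 0.2045, 0.2104, 0.1093]
t=8: π = [0.2049, 0.2711, 0.2043, 0.2104, 0.1093]
t=9: π = [0.2049, 0.2712, 0.2043, 0.2103, 0.1093]

π = [0.2049, 0.2712, 0.2043, 0.2103, 0.1093]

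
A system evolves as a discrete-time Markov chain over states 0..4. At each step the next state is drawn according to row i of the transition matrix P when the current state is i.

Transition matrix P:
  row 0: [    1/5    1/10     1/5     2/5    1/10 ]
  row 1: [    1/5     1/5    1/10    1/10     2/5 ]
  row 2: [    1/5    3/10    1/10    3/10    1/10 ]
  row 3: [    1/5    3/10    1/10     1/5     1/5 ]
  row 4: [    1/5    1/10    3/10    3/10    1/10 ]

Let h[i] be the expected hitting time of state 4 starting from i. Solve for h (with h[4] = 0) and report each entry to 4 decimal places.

First-step conditioning: h[4] = 0; for i ≠ 4, h[i] = 1 + Σ_k P[i][k]·h[k].
  h[0] = 1 + 1/5·h[0] + 1/10·h[1] + 1/5·h[2] + 2/5·h[3]
  h[1] = 1 + 1/5·h[0] + 1/5·h[1] + 1/10·h[2] + 1/10·h[3]
  h[2] = 1 + 1/5·h[0] + 3/10·h[1] + 1/10·h[2] + 3/10·h[3]
  h[3] = 1 + 1/5·h[0] + 3/10·h[1] + 1/10·h[2] + 1/5·h[3]
Solving the 4×4 linear system over states ≠ 4 gives exactly h = [6305/1184, 1125/296, 3025/592, 1375/296, 0] (h[4] = 0 is the target).

h = [5.3252, 3.8007, 5.1098, 4.6453, 0.0000]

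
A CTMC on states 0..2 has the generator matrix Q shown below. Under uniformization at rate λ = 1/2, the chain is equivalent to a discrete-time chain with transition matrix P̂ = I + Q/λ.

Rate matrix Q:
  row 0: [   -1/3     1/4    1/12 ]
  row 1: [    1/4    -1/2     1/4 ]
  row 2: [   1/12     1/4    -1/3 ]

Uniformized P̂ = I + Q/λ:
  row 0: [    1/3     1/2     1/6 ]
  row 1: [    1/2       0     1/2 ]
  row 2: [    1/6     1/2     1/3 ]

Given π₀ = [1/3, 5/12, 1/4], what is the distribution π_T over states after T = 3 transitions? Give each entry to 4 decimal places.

π = [0.3387, 0.3229, 0.3383]

t=0: π = [0.3333, 0.4167, 0.2500]
t=1: π = [0.3611, 0.2917, 0.3472]
t=2: π = [0.3241, 0.3542, 0.3218]
t=3: π = [0.3387, 0.3229, 0.3383]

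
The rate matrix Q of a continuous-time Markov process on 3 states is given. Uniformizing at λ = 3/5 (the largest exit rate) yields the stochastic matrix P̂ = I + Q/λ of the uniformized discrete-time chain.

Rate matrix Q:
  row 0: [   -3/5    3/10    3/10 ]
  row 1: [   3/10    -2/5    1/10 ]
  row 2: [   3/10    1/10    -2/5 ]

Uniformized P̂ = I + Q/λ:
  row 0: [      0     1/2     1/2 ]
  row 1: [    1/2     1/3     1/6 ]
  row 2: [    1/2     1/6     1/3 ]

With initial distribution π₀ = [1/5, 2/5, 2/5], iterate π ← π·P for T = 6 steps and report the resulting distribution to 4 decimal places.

t=0: π = [0.2000, 0.4000, 0.4000]
t=1: π = [0.4000, 0.3000, 0.3000]
t=2: π = [0.3000, 0.3500, 0.3500]
t=3: π = [0.3500, 0.3250, 0.3250]
t=4: π = [0.3250, 0.3375, 0.3375]
t=5: π = [0.3375, 0.3313, 0.3313]
t=6: π = [0.3313, 0.3344, 0.3344]

π = [0.3313, 0.3344, 0.3344]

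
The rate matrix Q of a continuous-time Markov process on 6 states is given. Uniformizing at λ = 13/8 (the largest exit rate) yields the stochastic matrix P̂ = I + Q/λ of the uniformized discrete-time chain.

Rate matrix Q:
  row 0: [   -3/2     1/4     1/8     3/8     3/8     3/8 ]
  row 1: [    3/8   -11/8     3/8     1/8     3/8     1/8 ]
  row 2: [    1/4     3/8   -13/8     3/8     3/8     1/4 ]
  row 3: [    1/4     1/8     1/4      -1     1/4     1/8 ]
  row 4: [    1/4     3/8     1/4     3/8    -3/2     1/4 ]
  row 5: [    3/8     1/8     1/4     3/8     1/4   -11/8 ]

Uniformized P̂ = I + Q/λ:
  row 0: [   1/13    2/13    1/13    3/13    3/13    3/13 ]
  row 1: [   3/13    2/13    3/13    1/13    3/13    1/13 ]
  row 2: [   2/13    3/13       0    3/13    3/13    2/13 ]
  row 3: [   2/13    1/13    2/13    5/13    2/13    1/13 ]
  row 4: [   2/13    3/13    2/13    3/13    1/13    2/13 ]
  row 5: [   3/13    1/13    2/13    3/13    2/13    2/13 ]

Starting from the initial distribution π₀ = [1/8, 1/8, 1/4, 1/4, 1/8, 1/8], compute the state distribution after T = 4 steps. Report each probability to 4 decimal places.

π = [0.1632, 0.1480, 0.1324, 0.2458, 0.1745, 0.1361]

t=0: π = [0.1250, 0.1250, 0.2500, 0.2500, 0.1250, 0.1250]
t=1: π = [0.1635, 0.1538, 0.1154, 0.2500, 0.1827, 0.1346]
t=2: π = [0.1635, 0.1472, 0.1354, 0.2456, 0.1731, 0.1354]
t=3: π = [0.1630, 0.1483, 0.1318, 0.2459, 0.1748, 0.1362]
t=4: π = [0.1632, 0.1480, 0.1324, 0.2458, 0.1745, 0.1361]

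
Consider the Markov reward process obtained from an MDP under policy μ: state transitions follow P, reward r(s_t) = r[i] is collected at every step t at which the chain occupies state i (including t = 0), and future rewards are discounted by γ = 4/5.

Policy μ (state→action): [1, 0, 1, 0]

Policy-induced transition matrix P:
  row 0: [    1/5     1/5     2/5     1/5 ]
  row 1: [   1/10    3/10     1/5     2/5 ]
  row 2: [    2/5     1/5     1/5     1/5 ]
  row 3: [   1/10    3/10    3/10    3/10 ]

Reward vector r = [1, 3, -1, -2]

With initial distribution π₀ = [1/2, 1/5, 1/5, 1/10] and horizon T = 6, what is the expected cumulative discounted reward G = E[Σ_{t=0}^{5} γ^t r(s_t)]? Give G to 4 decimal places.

t=0: π = [0.5000, 0.2000, 0.2000, 0.1000], E[r] = 0.7000, γ^t·E[r] = 0.700000, running G = 0.700000
t=1: π = [0.2100, 0.2300, 0.3100, 0.2500], E[r] = 0.0900, γ^t·E[r] = 0.072000, running G = 0.772000
t=2: π = [0.2140, 0.2480, 0.2670, 0.2710], E[r] = 0.1490, γ^t·E[r] = 0.095360, running G = 0.867360
t=3: π = [0.2015, 0.2519, 0.2699, 0.2767], E[r] = 0.1339, γ^t·E[r] = 0.068557, running G = 0.935917
t=4: π = [0.2011, 0.2529, 0.2680, 0.2781], E[r] = 0.1356, γ^t·E[r] = 0.055554, running G = 0.991471
t=5: π = [0.2005, 0.2531, 0.2680, 0.2784], E[r] = 0.1350, γ^t·E[r] = 0.044235, running G = 1.035705

G = 1.0357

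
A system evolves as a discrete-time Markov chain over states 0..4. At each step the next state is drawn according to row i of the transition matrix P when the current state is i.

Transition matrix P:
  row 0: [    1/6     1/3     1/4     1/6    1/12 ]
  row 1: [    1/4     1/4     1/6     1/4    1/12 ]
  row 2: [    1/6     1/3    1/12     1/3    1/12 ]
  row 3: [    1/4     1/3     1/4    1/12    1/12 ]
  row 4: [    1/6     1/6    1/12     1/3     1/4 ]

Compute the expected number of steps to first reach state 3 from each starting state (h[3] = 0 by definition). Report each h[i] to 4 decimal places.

h = [4.2097, 3.9322, 3.6083, 0.0000, 3.5436]

First-step conditioning: h[3] = 0; for i ≠ 3, h[i] = 1 + Σ_k P[i][k]·h[k].
  h[0] = 1 + 1/6·h[0] + 1/3·h[1] + 1/4·h[2] + 1/12·h[4]
  h[1] = 1 + 1/4·h[0] + 1/4·h[1] + 1/6·h[2] + 1/12·h[4]
  h[2] = 1 + 1/6·h[0] + 1/3·h[1] + 1/12·h[2] + 1/12·h[4]
  h[4] = 1 + 1/6·h[0] + 1/6·h[1] + 1/12·h[2] + 1/4·h[4]
Solving the 4×4 linear system over states ≠ 3 gives exactly h = [5460/1297, 5100/1297, 4680/1297, 0, 4596/1297] (h[3] = 0 is the target).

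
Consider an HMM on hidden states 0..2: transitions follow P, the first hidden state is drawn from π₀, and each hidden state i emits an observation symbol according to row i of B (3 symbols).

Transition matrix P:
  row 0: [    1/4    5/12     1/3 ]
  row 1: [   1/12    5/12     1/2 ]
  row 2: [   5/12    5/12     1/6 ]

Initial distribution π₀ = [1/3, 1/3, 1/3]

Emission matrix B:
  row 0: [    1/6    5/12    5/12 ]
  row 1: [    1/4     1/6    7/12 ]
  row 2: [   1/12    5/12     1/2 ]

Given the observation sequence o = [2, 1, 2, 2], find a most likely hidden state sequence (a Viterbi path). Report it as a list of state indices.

t=0: δ = [1.389e-01, 1.944e-01, 1.667e-01]  (obs o_0=2)
t=1: δ = [2.894e-02, 1.350e-02, 4.051e-02]  ψ = [2, 1, 1]  (obs o_1=1)
t=2: δ = [7.033e-03, 9.846e-03, 4.823e-03]  ψ = [2, 2, 0]  (obs o_2=2)
t=3: δ = [8.372e-04, 2.393e-03, 2.462e-03]  ψ = [2, 1, 1]  (obs o_3=2)
backtrack: best end state = 2; path = [1, 2, 1, 2]

path = [1, 2, 1, 2]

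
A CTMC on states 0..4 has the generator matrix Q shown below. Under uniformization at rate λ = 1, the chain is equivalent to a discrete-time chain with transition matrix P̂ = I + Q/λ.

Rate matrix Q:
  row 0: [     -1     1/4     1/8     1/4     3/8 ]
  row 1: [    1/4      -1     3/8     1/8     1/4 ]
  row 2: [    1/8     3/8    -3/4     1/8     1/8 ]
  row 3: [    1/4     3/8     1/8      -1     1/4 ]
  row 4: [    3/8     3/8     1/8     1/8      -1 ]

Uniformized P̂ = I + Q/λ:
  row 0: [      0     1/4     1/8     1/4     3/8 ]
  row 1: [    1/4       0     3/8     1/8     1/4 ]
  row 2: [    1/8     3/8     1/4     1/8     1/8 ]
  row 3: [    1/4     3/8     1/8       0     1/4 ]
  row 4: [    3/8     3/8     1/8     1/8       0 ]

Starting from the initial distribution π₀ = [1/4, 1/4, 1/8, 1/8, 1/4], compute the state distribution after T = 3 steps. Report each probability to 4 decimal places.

t=0: π = [0.2500, 0.2500, 0.1250, 0.1250, 0.2500]
t=1: π = [0.2031, 0.2500, 0.2031, 0.1406, 0.2031]
t=2: π = [0.1992, 0.2559, 0.2129, 0.1328, 0.1992]
t=3: π = [0.1985, 0.2542, 0.2156, 0.1333, 0.1985]

π = [0.1985, 0.2542, 0.2156, 0.1333, 0.1985]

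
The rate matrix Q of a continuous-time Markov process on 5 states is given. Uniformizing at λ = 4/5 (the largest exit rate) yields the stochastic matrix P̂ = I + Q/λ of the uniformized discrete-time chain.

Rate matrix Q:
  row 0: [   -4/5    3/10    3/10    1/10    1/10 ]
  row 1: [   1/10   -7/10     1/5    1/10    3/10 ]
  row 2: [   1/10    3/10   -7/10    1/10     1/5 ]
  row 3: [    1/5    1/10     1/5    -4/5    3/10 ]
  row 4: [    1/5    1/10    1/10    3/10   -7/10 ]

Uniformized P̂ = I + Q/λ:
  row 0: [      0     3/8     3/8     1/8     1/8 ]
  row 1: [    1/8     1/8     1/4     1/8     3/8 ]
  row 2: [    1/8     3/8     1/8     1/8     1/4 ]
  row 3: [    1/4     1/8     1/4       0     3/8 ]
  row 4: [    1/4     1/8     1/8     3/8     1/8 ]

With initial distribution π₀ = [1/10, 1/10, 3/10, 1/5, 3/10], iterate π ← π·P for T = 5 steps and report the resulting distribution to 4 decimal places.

π = [0.1571, 0.2174, 0.2121, 0.1662, 0.2473]

t=0: π = [0.1000, 0.1000, 0.3000, 0.2000, 0.3000]
t=1: π = [0.1750, 0.2250, 0.1875, 0.1750, 0.2375]
t=2: π = [0.1547, 0.2156, 0.2188, 0.1625, 0.2484]
t=3: π = [0.1570, 0.2184, 0.2109, 0.1668, 0.2469]
t=4: π = [0.1571, 0.2170, 0.2124, 0.1659, 0.2477]
t=5: π = [0.1571, 0.2174, 0.2121, 0.1662, 0.2473]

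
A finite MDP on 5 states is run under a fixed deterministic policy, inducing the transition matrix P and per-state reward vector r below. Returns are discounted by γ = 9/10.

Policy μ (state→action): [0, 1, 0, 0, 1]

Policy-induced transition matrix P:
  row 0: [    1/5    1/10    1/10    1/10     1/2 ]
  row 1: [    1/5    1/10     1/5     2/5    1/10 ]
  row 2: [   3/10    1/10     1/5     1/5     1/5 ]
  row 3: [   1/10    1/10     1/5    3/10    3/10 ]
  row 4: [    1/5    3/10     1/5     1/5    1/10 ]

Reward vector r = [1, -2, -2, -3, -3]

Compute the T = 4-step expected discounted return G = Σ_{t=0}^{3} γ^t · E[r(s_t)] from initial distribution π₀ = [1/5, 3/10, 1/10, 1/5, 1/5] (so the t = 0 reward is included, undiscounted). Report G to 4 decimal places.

G = -6.4500

t=0: π = [0.2000, 0.3000, 0.1000, 0.2000, 0.2000], E[r] = -1.8000, γ^t·E[r] = -1.800000, running G = -1.800000
t=1: π = [0.1900, 0.1400, 0.1800, 0.2600, 0.2300], E[r] = -1.9200, γ^t·E[r] = -1.728000, running G = -3.528000
t=2: π = [0.1920, 0.1460, 0.1810, 0.2350, 0.2460], E[r] = -1.9050, γ^t·E[r] = -1.543050, running G = -5.071050
t=3: π = [0.1946, 0.1492, 0.1808, 0.2335, 0.2419], E[r] = -1.8916, γ^t·E[r] = -1.378976, running G = -6.450026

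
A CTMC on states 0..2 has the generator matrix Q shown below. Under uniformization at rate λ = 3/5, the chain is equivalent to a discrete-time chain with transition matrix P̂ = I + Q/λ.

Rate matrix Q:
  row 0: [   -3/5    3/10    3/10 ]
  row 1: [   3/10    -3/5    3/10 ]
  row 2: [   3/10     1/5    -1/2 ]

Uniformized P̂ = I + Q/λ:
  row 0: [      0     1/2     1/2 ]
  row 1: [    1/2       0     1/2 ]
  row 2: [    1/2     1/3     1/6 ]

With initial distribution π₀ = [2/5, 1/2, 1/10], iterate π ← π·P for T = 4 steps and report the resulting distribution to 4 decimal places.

t=0: π = [0.4000, 0.5000, 0.1000]
t=1: π = [0.3000, 0.2333, 0.4667]
t=2: π = [0.3500, 0.3056, 0.3444]
t=3: π = [0.3250, 0.2898, 0.3852]
t=4: π = [0.3375, 0.2909, 0.3716]

π = [0.3375, 0.2909, 0.3716]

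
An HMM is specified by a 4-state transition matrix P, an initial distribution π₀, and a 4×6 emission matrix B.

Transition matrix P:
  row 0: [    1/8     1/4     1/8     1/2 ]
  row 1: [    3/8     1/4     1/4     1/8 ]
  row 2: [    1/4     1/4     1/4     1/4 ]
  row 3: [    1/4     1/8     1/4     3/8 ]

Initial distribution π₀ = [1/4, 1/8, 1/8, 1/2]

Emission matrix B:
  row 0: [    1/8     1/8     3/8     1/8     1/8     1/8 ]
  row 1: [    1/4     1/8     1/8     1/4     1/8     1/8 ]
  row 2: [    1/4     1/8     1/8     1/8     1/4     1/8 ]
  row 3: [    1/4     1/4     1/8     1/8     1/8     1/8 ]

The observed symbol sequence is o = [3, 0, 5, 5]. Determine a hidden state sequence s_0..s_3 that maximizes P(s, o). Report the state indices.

t=0: δ = [3.125e-02, 3.125e-02, 1.562e-02, 6.250e-02]  (obs o_0=3)
t=1: δ = [1.953e-03, 1.953e-03, 3.906e-03, 5.859e-03]  ψ = [3, 0, 3, 3]  (obs o_1=0)
t=2: δ = [1.831e-04, 1.221e-04, 1.831e-04, 2.747e-04]  ψ = [3, 2, 3, 3]  (obs o_2=5)
t=3: δ = [8.583e-06, 5.722e-06, 8.583e-06, 1.287e-05]  ψ = [3, 0, 3, 3]  (obs o_3=5)
backtrack: best end state = 3; path = [3, 3, 3, 3]

path = [3, 3, 3, 3]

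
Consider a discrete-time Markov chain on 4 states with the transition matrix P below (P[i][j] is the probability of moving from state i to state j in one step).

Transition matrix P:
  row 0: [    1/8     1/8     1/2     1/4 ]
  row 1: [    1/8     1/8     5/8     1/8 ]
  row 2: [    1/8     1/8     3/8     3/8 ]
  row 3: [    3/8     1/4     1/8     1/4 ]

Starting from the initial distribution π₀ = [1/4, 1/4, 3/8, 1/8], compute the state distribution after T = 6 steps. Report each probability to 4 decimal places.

t=0: π = [0.2500, 0.2500, 0.3750, 0.1250]
t=1: π = [0.1563, 0.1406, 0.4375, 0.2656]
t=2: π = [0.1914, 0.1582, 0.3633, 0.2871]
t=3: π = [0.1968, 0.1609, 0.3667, 0.2756]
t=4: π = [0.1939, 0.1595, 0.3709, 0.2757]
t=5: π = [0.1939, 0.1595, 0.3702, 0.2764]
t=6: π = [0.1941, 0.1596, 0.3700, 0.2763]

π = [0.1941, 0.1596, 0.3700, 0.2763]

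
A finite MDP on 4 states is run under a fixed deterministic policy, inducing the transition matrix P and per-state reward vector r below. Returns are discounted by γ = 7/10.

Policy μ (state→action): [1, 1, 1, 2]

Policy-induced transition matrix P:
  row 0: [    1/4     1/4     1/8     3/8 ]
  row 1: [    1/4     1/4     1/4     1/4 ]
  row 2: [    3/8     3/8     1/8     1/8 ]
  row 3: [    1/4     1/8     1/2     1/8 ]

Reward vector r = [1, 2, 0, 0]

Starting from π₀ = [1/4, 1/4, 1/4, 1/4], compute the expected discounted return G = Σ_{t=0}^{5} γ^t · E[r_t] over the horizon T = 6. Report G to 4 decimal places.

t=0: π = [0.2500, 0.2500, 0.2500, 0.2500], E[r] = 0.7500, γ^t·E[r] = 0.750000, running G = 0.750000
t=1: π = [0.2813, 0.2500, 0.2500, 0.2188], E[r] = 0.7813, γ^t·E[r] = 0.546875, running G = 1.296875
t=2: π = [0.2813, 0.2539, 0.2383, 0.2266], E[r] = 0.7891, γ^t·E[r] = 0.386641, running G = 1.683516
t=3: π = [0.2798, 0.2515, 0.2417, 0.2271], E[r] = 0.7827, γ^t·E[r] = 0.268471, running G = 1.951987
t=4: π = [0.2802, 0.2518, 0.2416, 0.2264], E[r] = 0.7839, γ^t·E[r] = 0.188208, running G = 2.140195
t=5: π = [0.2802, 0.2519, 0.2414, 0.2265], E[r] = 0.7840, γ^t·E[r] = 0.131766, running G = 2.271961

G = 2.2720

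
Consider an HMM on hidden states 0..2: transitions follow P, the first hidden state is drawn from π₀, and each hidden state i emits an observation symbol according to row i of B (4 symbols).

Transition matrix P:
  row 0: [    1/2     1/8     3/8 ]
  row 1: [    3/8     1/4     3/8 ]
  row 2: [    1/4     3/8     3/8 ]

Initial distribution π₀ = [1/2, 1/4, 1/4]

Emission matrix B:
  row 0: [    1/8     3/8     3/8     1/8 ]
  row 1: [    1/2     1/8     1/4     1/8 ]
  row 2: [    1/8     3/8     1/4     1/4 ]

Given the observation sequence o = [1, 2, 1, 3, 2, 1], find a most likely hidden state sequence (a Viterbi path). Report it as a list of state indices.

path = [0, 0, 0, 0, 0, 0]

t=0: δ = [1.875e-01, 3.125e-02, 9.375e-02]  (obs o_0=1)
t=1: δ = [3.516e-02, 8.789e-03, 1.758e-02]  ψ = [0, 2, 0]  (obs o_1=2)
t=2: δ = [6.592e-03, 8.240e-04, 4.944e-03]  ψ = [0, 2, 0]  (obs o_2=1)
t=3: δ = [4.120e-04, 2.317e-04, 6.180e-04]  ψ = [0, 2, 0]  (obs o_3=3)
t=4: δ = [7.725e-05, 5.794e-05, 5.794e-05]  ψ = [0, 2, 2]  (obs o_4=2)
t=5: δ = [1.448e-05, 2.716e-06, 1.086e-05]  ψ = [0, 2, 0]  (obs o_5=1)
backtrack: best end state = 0; path = [0, 0, 0, 0, 0, 0]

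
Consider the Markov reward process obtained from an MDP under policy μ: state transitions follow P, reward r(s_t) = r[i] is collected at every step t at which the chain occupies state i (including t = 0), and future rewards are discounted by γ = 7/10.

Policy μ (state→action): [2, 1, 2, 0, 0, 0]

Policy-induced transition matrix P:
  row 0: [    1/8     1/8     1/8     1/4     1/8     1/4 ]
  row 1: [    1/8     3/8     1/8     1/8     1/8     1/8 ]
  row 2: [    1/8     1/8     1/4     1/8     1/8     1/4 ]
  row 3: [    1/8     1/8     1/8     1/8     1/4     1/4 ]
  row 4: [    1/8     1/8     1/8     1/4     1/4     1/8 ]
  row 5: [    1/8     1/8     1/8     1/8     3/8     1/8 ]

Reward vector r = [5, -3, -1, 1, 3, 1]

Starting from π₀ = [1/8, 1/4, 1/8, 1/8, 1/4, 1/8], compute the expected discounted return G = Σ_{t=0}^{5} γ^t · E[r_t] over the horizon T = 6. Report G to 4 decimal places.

G = 2.5678

t=0: π = [0.1250, 0.2500, 0.1250, 0.1250, 0.2500, 0.1250], E[r] = 0.7500, γ^t·E[r] = 0.750000, running G = 0.750000
t=1: π = [0.1250, 0.1875, 0.1406, 0.1719, 0.2031, 0.1719], E[r] = 0.8750, γ^t·E[r] = 0.612500, running G = 1.362500
t=2: π = [0.1250, 0.1719, 0.1426, 0.1660, 0.2148, 0.1797], E[r] = 0.9570, γ^t·E[r] = 0.468945, running G = 1.831445
t=3: π = [0.1250, 0.1680, 0.1428, 0.1675, 0.2175, 0.1792], E[r] = 0.9775, γ^t·E[r] = 0.335296, running G = 2.166741
t=4: π = [0.1250, 0.1670, 0.1429, 0.1678, 0.2179, 0.1794], E[r] = 0.9822, γ^t·E[r] = 0.235821, running G = 2.402562
t=5: π = [0.1250, 0.1667, 0.1429, 0.1679, 0.2181, 0.1795], E[r] = 0.9834, γ^t·E[r] = 0.165286, running G = 2.567848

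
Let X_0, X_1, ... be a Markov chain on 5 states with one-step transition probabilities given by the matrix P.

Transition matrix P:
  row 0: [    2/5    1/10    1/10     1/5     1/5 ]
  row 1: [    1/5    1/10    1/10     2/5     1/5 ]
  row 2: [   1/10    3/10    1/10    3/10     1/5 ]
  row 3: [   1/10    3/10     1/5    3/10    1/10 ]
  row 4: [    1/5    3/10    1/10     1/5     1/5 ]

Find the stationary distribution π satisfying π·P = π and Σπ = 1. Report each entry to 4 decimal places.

π = [0.1984, 0.2169, 0.1285, 0.2847, 0.1715]

Balance equations π_j = Σ_i π_i·P[i][j]:
  π_0 = 2/5·π_0 + 1/5·π_1 + 1/10·π_2 + 1/10·π_3 + 1/5·π_4
  π_1 = 1/10·π_0 + 1/10·π_1 + 3/10·π_2 + 3/10·π_3 + 3/10·π_4
  π_2 = 1/10·π_0 + 1/10·π_1 + 1/10·π_2 + 1/5·π_3 + 1/10·π_4
  π_3 = 1/5·π_0 + 2/5·π_1 + 3/10·π_2 + 3/10·π_3 + 1/5·π_4
  normalize: π_0 + π_1 + π_2 + π_3 + π_4 = 1
Solving the linear system gives exactly π = [843/4250, 461/2125, 273/2125, 121/425, 729/4250].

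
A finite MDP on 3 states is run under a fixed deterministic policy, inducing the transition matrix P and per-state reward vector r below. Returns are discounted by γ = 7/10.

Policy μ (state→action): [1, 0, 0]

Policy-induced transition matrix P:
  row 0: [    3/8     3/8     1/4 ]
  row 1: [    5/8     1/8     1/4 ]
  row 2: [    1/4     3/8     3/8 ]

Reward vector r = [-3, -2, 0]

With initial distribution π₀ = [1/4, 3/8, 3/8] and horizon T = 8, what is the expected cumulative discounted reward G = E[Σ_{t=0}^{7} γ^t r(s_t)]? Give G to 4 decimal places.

G = -5.4314

t=0: π = [0.2500, 0.3750, 0.3750], E[r] = -1.5000, γ^t·E[r] = -1.500000, running G = -1.500000
t=1: π = [0.4219, 0.2813, 0.2969], E[r] = -1.8281, γ^t·E[r] = -1.279688, running G = -2.779688
t=2: π = [0.4082, 0.3047, 0.2871], E[r] = -1.8340, γ^t·E[r] = -0.898652, running G = -3.678340
t=3: π = [0.4153, 0.2988, 0.2859], E[r] = -1.8435, γ^t·E[r] = -0.632323, running G = -4.310662
t=4: π = [0.4140, 0.3003, 0.2857], E[r] = -1.8425, γ^t·E[r] = -0.442384, running G = -4.753046
t=5: π = [0.4144, 0.2999, 0.2857], E[r] = -1.8429, γ^t·E[r] = -0.309740, running G = -5.062786
t=6: π = [0.4143, 0.3000, 0.2857], E[r] = -1.8428, γ^t·E[r] = -0.216808, running G = -5.279594
t=7: π = [0.4143, 0.3000, 0.2857], E[r] = -1.8429, γ^t·E[r] = -0.151768, running G = -5.431362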